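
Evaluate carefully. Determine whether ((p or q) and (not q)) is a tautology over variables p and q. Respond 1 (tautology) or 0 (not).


Check all 4 assignments:
p=0, q=0: 0
p=0, q=1: 0
p=1, q=0: 1
p=1, q=1: 0
Satisfying count = 1/4.
Tautology iff count = 4: no.

0


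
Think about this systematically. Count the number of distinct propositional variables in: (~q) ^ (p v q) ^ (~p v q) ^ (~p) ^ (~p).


Identify each variable that appears in the formula.
Variables found: p, q
Count = 2

2


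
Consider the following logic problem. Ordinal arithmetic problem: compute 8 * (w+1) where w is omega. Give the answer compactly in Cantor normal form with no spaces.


Compute 8 * (w+1).
Ordinal * is associative and left-distributive over +, but NOT commutative; for finite n>1, n*w = w but w*n stays w*n.
By left-distributivity: 8 * (w+1) = 8*w + 8*1 = w + 8 = w+8.
Result = w+8

w+8


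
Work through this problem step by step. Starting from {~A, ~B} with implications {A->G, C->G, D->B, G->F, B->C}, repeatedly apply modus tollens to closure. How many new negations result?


Initial negated facts: {~A, ~B}
Apply modus tollens to closure:
  ~B and D->B  =>  ~D
Final negated: {~A, ~B, ~D}
New negations: {~D}
Count = 1

1


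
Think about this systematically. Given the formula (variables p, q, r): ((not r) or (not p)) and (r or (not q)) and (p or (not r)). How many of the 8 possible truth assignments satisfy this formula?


Evaluate all 8 assignments for p, q, r:
p=0, q=0, r=0: 1
p=0, q=0, r=1: 0
p=0, q=1, r=0: 0
p=0, q=1, r=1: 0
p=1, q=0, r=0: 1
p=1, q=0, r=1: 0
p=1, q=1, r=0: 0
p=1, q=1, r=1: 0
Satisfying count = 2

2


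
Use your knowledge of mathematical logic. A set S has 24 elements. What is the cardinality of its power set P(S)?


The power set of a set with n elements has 2^n elements.
|P(S)| = 2^24 = 16777216

16777216


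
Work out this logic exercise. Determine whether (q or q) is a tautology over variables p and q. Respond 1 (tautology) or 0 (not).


Check all 4 assignments:
p=0, q=0: 0
p=0, q=1: 1
p=1, q=0: 0
p=1, q=1: 1
Satisfying count = 2/4.
Tautology iff count = 4: no.

0


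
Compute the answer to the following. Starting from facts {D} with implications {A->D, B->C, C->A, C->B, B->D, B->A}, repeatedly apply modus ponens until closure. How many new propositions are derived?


Initial facts: {D}
Apply modus ponens to closure:
  (no implication fires)
Final known: {D}
New propositions: {(none)}
Count = 0

0


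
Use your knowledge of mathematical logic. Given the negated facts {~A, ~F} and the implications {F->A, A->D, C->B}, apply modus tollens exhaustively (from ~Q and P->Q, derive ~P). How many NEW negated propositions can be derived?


Initial negated facts: {~A, ~F}
Apply modus tollens to closure:
  (no implication fires)
Final negated: {~A, ~F}
New negations: {(none)}
Count = 0

0


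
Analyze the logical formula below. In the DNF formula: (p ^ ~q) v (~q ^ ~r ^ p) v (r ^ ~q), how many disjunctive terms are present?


A DNF formula is a disjunction of terms (conjunctions).
Terms are separated by v.
Counting the disjuncts: 3 terms.

3


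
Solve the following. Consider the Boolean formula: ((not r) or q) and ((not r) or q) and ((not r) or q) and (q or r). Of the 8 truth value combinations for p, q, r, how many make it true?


Evaluate all 8 assignments for p, q, r:
p=0, q=0, r=0: 0
p=0, q=0, r=1: 0
p=0, q=1, r=0: 1
p=0, q=1, r=1: 1
p=1, q=0, r=0: 0
p=1, q=0, r=1: 0
p=1, q=1, r=0: 1
p=1, q=1, r=1: 1
Satisfying count = 4

4


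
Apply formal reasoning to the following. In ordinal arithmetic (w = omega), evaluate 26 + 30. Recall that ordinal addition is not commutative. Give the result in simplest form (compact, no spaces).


Compute 26 + 30.
Ordinal + is associative but NOT commutative; for finite n>0, n + w = w but w + n stays w+n.
Both operands finite; ordinal + agrees with natural +: 26 + 30 = 56.
Result = 56

56


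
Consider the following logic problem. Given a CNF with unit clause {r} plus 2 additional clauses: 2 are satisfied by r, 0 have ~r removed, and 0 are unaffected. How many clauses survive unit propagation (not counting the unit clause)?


Satisfied (removed): 2
Shortened (remain): 0
Unchanged (remain): 0
Remaining = 0 + 0 = 0

0


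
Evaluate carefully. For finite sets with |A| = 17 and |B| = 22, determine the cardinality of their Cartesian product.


The Cartesian product A x B contains all ordered pairs (a, b).
|A x B| = |A| * |B| = 17 * 22 = 374

374


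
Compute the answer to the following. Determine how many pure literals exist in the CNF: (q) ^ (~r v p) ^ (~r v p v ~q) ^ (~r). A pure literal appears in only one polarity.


Check each variable for pure literal status:
p: pure positive
q: mixed (not pure)
r: pure negative
Pure literal count = 2

2


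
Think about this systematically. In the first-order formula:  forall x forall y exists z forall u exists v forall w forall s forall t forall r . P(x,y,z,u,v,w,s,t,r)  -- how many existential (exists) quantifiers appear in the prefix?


Quantifier prefix: forall x forall y exists z forall u exists v forall w forall s forall t forall r
Mark each quantifier type:
  U U E U E U U U U
Universal count = 7, Existential count = 2
Asked for existential (exists) quantifiers: 2

2


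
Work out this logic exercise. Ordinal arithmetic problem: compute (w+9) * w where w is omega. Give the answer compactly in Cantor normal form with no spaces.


Compute (w+9) * w.
Ordinal * is associative and left-distributive over +, but NOT commutative; for finite n>1, n*w = w but w*n stays w*n.
(w+9) * w = sup{(w+9)*k : k<w} = sup{w*k+9} = w^2 (the +9 tail is absorbed in the limit).
Result = w^2

w^2


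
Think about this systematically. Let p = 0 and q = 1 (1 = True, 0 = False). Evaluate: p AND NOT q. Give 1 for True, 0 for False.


p = 0, q = 1
Operation: p AND NOT q
Evaluate: 0 AND NOT 1 = 0

0


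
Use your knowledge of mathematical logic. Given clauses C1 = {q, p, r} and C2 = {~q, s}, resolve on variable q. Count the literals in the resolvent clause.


Remove q from C1 and ~q from C2.
C1 remainder: {p, r}
C2 remainder: {s}
Union (resolvent): {p, r, s}
Resolvent has 3 literal(s).

3


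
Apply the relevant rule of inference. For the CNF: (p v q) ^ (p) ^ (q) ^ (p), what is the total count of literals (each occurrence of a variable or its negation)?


Counting literals in each clause:
Clause 1: 2 literal(s)
Clause 2: 1 literal(s)
Clause 3: 1 literal(s)
Clause 4: 1 literal(s)
Total = 5

5


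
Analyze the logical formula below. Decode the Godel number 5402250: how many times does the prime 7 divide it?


Factorize 5402250 by dividing by 7 repeatedly.
Division steps: 7 divides 5402250 exactly 4 time(s).
Exponent of 7 = 4

4


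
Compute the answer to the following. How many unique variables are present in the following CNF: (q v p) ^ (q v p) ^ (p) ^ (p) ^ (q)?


Identify each variable that appears in the formula.
Variables found: p, q
Count = 2

2


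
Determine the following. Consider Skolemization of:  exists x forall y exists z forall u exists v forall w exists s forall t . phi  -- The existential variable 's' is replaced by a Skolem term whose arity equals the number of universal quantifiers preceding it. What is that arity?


Quantifier prefix: exists x forall y exists z forall u exists v forall w exists s forall t
's' is existentially quantified at position 7.
Universal variables preceding it: y, u, w
Skolem function arity = 3

3


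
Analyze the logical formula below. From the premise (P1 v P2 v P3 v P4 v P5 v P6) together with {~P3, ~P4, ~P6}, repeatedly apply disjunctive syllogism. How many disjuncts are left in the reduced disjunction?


Original disjuncts (6): P1, P2, P3, P4, P5, P6
Negated (eliminate): ~P3, ~P4, ~P6
Remaining disjuncts: P1, P2, P5
Count = 6 - 3 = 3

3


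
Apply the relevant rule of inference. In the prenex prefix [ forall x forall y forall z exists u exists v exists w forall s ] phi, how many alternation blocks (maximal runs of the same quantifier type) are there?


Quantifier-type sequence: A A A E E E A  (A=forall, E=exists)
Group into maximal same-type runs:
  Ax3 | Ex3 | Ax1
Number of blocks = 3

3


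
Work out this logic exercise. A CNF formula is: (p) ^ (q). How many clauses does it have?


A CNF formula is a conjunction of clauses.
Clauses are separated by ^.
Counting the conjuncts: 2 clauses.

2


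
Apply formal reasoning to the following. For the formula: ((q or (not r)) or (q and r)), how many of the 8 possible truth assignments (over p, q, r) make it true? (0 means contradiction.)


Check all 8 assignments:
p=0, q=0, r=0: 1
p=0, q=0, r=1: 0
p=0, q=1, r=0: 1
p=0, q=1, r=1: 1
p=1, q=0, r=0: 1
p=1, q=0, r=1: 0
p=1, q=1, r=0: 1
p=1, q=1, r=1: 1
Count of True = 6

6


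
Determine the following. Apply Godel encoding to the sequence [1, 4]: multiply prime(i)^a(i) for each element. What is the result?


Encode each element as an exponent of the corresponding prime:
  2^1 = 2
  3^4 = 81
Product = 2 * 81 = 162

162


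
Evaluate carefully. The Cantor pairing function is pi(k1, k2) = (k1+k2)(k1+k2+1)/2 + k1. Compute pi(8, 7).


k1 + k2 = 15
(k1+k2)(k1+k2+1)/2 = 15 * 16 / 2 = 120
pi = 120 + 8 = 128

128


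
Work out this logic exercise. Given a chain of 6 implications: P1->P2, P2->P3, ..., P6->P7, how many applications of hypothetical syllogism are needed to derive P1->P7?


With 6 implications in a chain connecting 7 propositions:
P1->P2, P2->P3, ..., P6->P7
Steps needed = (number of implications) - 1 = 6 - 1 = 5

5


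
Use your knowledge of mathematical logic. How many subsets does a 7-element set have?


The power set of a set with n elements has 2^n elements.
|P(S)| = 2^7 = 128

128


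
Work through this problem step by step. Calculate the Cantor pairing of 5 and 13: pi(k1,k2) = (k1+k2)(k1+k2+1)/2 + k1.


k1 + k2 = 18
(k1+k2)(k1+k2+1)/2 = 18 * 19 / 2 = 171
pi = 171 + 5 = 176

176


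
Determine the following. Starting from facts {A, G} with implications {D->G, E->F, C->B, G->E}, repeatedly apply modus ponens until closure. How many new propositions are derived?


Initial facts: {A, G}
Apply modus ponens to closure:
  G and G->E  =>  E
  E and E->F  =>  F
Final known: {A, E, F, G}
New propositions: {E, F}
Count = 2

2


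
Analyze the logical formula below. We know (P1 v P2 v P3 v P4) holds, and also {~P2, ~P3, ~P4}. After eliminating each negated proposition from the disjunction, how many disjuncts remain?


Original disjuncts (4): P1, P2, P3, P4
Negated (eliminate): ~P2, ~P3, ~P4
Remaining disjuncts: P1
Count = 4 - 3 = 1

1


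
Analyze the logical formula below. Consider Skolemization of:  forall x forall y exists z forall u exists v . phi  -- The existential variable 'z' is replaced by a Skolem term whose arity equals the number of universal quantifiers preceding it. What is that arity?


Quantifier prefix: forall x forall y exists z forall u exists v
'z' is existentially quantified at position 3.
Universal variables preceding it: x, y
Skolem function arity = 2

2


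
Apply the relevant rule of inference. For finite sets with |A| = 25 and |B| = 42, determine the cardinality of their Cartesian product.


The Cartesian product A x B contains all ordered pairs (a, b).
|A x B| = |A| * |B| = 25 * 42 = 1050

1050


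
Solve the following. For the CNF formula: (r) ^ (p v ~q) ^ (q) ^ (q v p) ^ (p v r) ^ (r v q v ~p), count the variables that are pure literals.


Check each variable for pure literal status:
p: mixed (not pure)
q: mixed (not pure)
r: pure positive
Pure literal count = 1

1


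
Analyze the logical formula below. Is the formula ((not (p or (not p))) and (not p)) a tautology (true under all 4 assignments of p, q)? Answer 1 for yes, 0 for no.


Check all 4 assignments:
p=0, q=0: 0
p=0, q=1: 0
p=1, q=0: 0
p=1, q=1: 0
Satisfying count = 0/4.
Tautology iff count = 4: no.

0


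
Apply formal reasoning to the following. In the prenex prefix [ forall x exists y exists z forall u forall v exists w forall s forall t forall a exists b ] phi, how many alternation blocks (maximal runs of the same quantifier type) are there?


Quantifier-type sequence: A E E A A E A A A E  (A=forall, E=exists)
Group into maximal same-type runs:
  Ax1 | Ex2 | Ax2 | Ex1 | Ax3 | Ex1
Number of blocks = 6

6


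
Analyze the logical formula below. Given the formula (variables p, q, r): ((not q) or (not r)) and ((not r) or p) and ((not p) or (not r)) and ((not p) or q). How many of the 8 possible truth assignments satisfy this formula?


Evaluate all 8 assignments for p, q, r:
p=0, q=0, r=0: 1
p=0, q=0, r=1: 0
p=0, q=1, r=0: 1
p=0, q=1, r=1: 0
p=1, q=0, r=0: 0
p=1, q=0, r=1: 0
p=1, q=1, r=0: 1
p=1, q=1, r=1: 0
Satisfying count = 3

3


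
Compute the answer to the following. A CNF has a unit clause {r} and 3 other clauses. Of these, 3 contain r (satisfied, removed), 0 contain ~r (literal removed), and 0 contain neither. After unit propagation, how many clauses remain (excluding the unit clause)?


Satisfied (removed): 3
Shortened (remain): 0
Unchanged (remain): 0
Remaining = 0 + 0 = 0

0


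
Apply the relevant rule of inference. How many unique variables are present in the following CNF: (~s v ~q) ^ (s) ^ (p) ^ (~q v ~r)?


Identify each variable that appears in the formula.
Variables found: p, q, r, s
Count = 4

4


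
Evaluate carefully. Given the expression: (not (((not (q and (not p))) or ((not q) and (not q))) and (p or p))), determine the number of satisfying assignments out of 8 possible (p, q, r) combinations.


Check all 8 assignments:
p=0, q=0, r=0: 1
p=0, q=0, r=1: 1
p=0, q=1, r=0: 1
p=0, q=1, r=1: 1
p=1, q=0, r=0: 0
p=1, q=0, r=1: 0
p=1, q=1, r=0: 0
p=1, q=1, r=1: 0
Count of True = 4

4


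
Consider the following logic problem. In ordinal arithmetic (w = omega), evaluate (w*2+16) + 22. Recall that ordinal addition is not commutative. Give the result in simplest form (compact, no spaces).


Compute (w*2+16) + 22.
Ordinal + is associative but NOT commutative; for finite n>0, n + w = w but w + n stays w+n.
By associativity: (w*2+16) + 22 = w*2 + (16+22) = w*2+38.
Result = w*2+38

w*2+38


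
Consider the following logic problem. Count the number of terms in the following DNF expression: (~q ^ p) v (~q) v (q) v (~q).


A DNF formula is a disjunction of terms (conjunctions).
Terms are separated by v.
Counting the disjuncts: 4 terms.

4


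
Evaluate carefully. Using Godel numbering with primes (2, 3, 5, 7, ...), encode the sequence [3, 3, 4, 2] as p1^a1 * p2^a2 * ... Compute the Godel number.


Encode each element as an exponent of the corresponding prime:
  2^3 = 8
  3^3 = 27
  5^4 = 625
  7^2 = 49
Product = 8 * 27 * 625 * 49 = 6615000

6615000


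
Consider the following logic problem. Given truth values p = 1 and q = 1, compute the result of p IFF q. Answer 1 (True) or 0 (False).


p = 1, q = 1
Operation: p IFF q
Evaluate: 1 IFF 1 = 1

1


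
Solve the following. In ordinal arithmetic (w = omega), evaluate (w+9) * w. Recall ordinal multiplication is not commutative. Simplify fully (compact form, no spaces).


Compute (w+9) * w.
Ordinal * is associative and left-distributive over +, but NOT commutative; for finite n>1, n*w = w but w*n stays w*n.
(w+9) * w = sup{(w+9)*k : k<w} = sup{w*k+9} = w^2 (the +9 tail is absorbed in the limit).
Result = w^2

w^2


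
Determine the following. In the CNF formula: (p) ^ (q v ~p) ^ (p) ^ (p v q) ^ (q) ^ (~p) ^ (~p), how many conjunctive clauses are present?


A CNF formula is a conjunction of clauses.
Clauses are separated by ^.
Counting the conjuncts: 7 clauses.

7


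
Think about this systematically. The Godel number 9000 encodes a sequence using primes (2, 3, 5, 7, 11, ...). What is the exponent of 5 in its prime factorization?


Factorize 9000 by dividing by 5 repeatedly.
Division steps: 5 divides 9000 exactly 3 time(s).
Exponent of 5 = 3

3


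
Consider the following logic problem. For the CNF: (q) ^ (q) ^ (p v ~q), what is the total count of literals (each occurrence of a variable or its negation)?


Counting literals in each clause:
Clause 1: 1 literal(s)
Clause 2: 1 literal(s)
Clause 3: 2 literal(s)
Total = 4

4


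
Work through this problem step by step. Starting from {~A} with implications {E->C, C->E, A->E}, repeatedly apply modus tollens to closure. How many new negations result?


Initial negated facts: {~A}
Apply modus tollens to closure:
  (no implication fires)
Final negated: {~A}
New negations: {(none)}
Count = 0

0


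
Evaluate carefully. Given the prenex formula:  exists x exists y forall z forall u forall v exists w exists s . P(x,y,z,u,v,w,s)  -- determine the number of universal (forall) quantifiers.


Quantifier prefix: exists x exists y forall z forall u forall v exists w exists s
Mark each quantifier type:
  E E U U U E E
Universal count = 3, Existential count = 4
Asked for universal (forall) quantifiers: 3

3


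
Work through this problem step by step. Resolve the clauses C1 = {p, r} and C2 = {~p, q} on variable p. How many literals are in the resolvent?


Remove p from C1 and ~p from C2.
C1 remainder: {r}
C2 remainder: {q}
Union (resolvent): {q, r}
Resolvent has 2 literal(s).

2


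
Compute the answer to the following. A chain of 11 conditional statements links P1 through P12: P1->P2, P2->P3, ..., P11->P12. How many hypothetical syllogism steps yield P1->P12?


With 11 implications in a chain connecting 12 propositions:
P1->P2, P2->P3, ..., P11->P12
Steps needed = (number of implications) - 1 = 11 - 1 = 10

10


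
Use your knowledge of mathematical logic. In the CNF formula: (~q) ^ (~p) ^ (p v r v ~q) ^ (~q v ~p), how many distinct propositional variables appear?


Identify each variable that appears in the formula.
Variables found: p, q, r
Count = 3

3


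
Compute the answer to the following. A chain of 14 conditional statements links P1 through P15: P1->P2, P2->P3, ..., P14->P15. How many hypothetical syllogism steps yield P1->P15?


With 14 implications in a chain connecting 15 propositions:
P1->P2, P2->P3, ..., P14->P15
Steps needed = (number of implications) - 1 = 14 - 1 = 13

13


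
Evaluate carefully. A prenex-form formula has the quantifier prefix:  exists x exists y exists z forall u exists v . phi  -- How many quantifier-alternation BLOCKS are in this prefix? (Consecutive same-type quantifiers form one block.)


Quantifier-type sequence: E E E A E  (A=forall, E=exists)
Group into maximal same-type runs:
  Ex3 | Ax1 | Ex1
Number of blocks = 3

3


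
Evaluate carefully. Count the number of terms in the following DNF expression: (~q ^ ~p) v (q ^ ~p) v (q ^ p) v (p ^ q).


A DNF formula is a disjunction of terms (conjunctions).
Terms are separated by v.
Counting the disjuncts: 4 terms.

4


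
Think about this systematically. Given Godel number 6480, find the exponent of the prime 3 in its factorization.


Factorize 6480 by dividing by 3 repeatedly.
Division steps: 3 divides 6480 exactly 4 time(s).
Exponent of 3 = 4

4


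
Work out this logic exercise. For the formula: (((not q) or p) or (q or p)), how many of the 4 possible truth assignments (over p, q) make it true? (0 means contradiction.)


Check all 4 assignments:
p=0, q=0: 1
p=0, q=1: 1
p=1, q=0: 1
p=1, q=1: 1
Count of True = 4

4


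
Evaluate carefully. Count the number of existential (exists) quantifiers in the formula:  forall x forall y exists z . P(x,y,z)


Quantifier prefix: forall x forall y exists z
Mark each quantifier type:
  U U E
Universal count = 2, Existential count = 1
Asked for existential (exists) quantifiers: 1

1


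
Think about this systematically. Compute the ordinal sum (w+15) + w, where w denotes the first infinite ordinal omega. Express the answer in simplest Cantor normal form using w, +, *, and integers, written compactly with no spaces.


Compute (w+15) + w.
Ordinal + is associative but NOT commutative; for finite n>0, n + w = w but w + n stays w+n.
(w+15) + w = w + (15+w) = w + w = w*2 (the finite tail 15 is absorbed by the right w).
Result = w*2

w*2


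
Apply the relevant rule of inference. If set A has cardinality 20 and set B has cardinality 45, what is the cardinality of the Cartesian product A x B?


The Cartesian product A x B contains all ordered pairs (a, b).
|A x B| = |A| * |B| = 20 * 45 = 900

900


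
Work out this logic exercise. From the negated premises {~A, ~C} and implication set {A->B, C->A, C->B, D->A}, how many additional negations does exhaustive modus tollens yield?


Initial negated facts: {~A, ~C}
Apply modus tollens to closure:
  ~A and D->A  =>  ~D
Final negated: {~A, ~C, ~D}
New negations: {~D}
Count = 1

1


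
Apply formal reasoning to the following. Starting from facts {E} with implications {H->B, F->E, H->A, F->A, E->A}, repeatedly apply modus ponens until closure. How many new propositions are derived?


Initial facts: {E}
Apply modus ponens to closure:
  E and E->A  =>  A
Final known: {A, E}
New propositions: {A}
Count = 1

1


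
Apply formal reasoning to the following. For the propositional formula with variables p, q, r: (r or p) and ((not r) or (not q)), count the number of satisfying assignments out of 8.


Evaluate all 8 assignments for p, q, r:
p=0, q=0, r=0: 0
p=0, q=0, r=1: 1
p=0, q=1, r=0: 0
p=0, q=1, r=1: 0
p=1, q=0, r=0: 1
p=1, q=0, r=1: 1
p=1, q=1, r=0: 1
p=1, q=1, r=1: 0
Satisfying count = 4

4


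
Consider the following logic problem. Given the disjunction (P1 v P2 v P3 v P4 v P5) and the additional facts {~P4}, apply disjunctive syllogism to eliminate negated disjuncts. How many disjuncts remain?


Original disjuncts (5): P1, P2, P3, P4, P5
Negated (eliminate): ~P4
Remaining disjuncts: P1, P2, P3, P5
Count = 5 - 1 = 4

4


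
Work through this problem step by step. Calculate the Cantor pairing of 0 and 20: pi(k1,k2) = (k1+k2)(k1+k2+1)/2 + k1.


k1 + k2 = 20
(k1+k2)(k1+k2+1)/2 = 20 * 21 / 2 = 210
pi = 210 + 0 = 210

210


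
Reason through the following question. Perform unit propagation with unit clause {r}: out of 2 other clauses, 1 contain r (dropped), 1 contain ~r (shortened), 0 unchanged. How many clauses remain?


Satisfied (removed): 1
Shortened (remain): 1
Unchanged (remain): 0
Remaining = 1 + 0 = 1

1


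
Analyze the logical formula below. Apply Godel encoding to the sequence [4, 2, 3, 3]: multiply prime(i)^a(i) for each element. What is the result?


Encode each element as an exponent of the corresponding prime:
  2^4 = 16
  3^2 = 9
  5^3 = 125
  7^3 = 343
Product = 16 * 9 * 125 * 343 = 6174000

6174000


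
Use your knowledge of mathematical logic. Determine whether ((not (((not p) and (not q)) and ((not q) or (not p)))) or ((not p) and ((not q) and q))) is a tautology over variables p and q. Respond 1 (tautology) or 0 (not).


Check all 4 assignments:
p=0, q=0: 0
p=0, q=1: 1
p=1, q=0: 1
p=1, q=1: 1
Satisfying count = 3/4.
Tautology iff count = 4: no.

0


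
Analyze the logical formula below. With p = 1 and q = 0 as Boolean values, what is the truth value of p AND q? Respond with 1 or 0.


p = 1, q = 0
Operation: p AND q
Evaluate: 1 AND 0 = 0

0


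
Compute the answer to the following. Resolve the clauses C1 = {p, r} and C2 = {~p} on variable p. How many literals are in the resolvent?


Remove p from C1 and ~p from C2.
C1 remainder: {r}
C2 remainder: {}
Union (resolvent): {r}
Resolvent has 1 literal(s).

1


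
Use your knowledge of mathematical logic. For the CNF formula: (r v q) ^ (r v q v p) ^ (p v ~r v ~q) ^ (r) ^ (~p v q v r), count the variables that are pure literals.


Check each variable for pure literal status:
p: mixed (not pure)
q: mixed (not pure)
r: mixed (not pure)
Pure literal count = 0

0


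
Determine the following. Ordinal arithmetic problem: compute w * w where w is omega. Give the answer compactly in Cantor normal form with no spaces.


Compute w * w.
Ordinal * is associative and left-distributive over +, but NOT commutative; for finite n>1, n*w = w but w*n stays w*n.
w * w = w^2 by definition.
Result = w^2

w^2


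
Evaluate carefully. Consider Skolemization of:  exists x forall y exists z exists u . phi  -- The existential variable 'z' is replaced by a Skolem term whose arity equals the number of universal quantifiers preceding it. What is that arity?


Quantifier prefix: exists x forall y exists z exists u
'z' is existentially quantified at position 3.
Universal variables preceding it: y
Skolem function arity = 1

1


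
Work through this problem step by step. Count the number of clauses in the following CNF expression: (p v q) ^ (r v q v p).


A CNF formula is a conjunction of clauses.
Clauses are separated by ^.
Counting the conjuncts: 2 clauses.

2


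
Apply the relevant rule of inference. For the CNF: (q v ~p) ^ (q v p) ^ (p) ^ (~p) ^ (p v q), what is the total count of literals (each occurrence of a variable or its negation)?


Counting literals in each clause:
Clause 1: 2 literal(s)
Clause 2: 2 literal(s)
Clause 3: 1 literal(s)
Clause 4: 1 literal(s)
Clause 5: 2 literal(s)
Total = 8

8


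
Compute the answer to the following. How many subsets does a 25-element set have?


The power set of a set with n elements has 2^n elements.
|P(S)| = 2^25 = 33554432

33554432


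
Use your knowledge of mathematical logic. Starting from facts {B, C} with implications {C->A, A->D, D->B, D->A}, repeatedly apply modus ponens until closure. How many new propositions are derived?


Initial facts: {B, C}
Apply modus ponens to closure:
  C and C->A  =>  A
  A and A->D  =>  D
Final known: {A, B, C, D}
New propositions: {A, D}
Count = 2

2


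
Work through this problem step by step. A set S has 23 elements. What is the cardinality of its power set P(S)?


The power set of a set with n elements has 2^n elements.
|P(S)| = 2^23 = 8388608

8388608


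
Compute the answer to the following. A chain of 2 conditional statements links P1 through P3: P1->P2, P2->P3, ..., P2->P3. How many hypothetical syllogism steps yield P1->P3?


With 2 implications in a chain connecting 3 propositions:
P1->P2, P2->P3, ..., P2->P3
Steps needed = (number of implications) - 1 = 2 - 1 = 1

1


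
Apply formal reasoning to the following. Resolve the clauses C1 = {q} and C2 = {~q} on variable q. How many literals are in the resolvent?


Remove q from C1 and ~q from C2.
C1 remainder: {}
C2 remainder: {}
Union (resolvent): {} (empty clause)
Resolvent has 0 literal(s).

0


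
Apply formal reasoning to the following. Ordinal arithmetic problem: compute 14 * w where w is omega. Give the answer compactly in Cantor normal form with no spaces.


Compute 14 * w.
Ordinal * is associative and left-distributive over +, but NOT commutative; for finite n>1, n*w = w but w*n stays w*n.
For finite n>0, n * w = sup{n*k : k<w} = w. So 14 * w = w.
Result = w

w


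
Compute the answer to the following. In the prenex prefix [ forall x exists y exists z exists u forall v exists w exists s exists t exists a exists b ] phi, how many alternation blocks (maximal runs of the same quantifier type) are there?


Quantifier-type sequence: A E E E A E E E E E  (A=forall, E=exists)
Group into maximal same-type runs:
  Ax1 | Ex3 | Ax1 | Ex5
Number of blocks = 4

4


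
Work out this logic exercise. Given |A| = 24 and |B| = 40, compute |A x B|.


The Cartesian product A x B contains all ordered pairs (a, b).
|A x B| = |A| * |B| = 24 * 40 = 960

960


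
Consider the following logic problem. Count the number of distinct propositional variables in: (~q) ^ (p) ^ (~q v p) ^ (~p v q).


Identify each variable that appears in the formula.
Variables found: p, q
Count = 2

2


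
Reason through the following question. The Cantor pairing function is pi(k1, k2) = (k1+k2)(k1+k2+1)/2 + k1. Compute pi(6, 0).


k1 + k2 = 6
(k1+k2)(k1+k2+1)/2 = 6 * 7 / 2 = 21
pi = 21 + 6 = 27

27


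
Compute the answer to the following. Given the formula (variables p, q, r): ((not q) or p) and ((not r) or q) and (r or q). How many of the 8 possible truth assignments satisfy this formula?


Evaluate all 8 assignments for p, q, r:
p=0, q=0, r=0: 0
p=0, q=0, r=1: 0
p=0, q=1, r=0: 0
p=0, q=1, r=1: 0
p=1, q=0, r=0: 0
p=1, q=0, r=1: 0
p=1, q=1, r=0: 1
p=1, q=1, r=1: 1
Satisfying count = 2

2


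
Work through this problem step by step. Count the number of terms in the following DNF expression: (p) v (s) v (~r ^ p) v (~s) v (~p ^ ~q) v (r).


A DNF formula is a disjunction of terms (conjunctions).
Terms are separated by v.
Counting the disjuncts: 6 terms.

6


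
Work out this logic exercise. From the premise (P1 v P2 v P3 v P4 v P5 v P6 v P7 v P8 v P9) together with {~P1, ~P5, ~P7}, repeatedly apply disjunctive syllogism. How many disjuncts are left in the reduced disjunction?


Original disjuncts (9): P1, P2, P3, P4, P5, P6, P7, P8, P9
Negated (eliminate): ~P1, ~P5, ~P7
Remaining disjuncts: P2, P3, P4, P6, P8, P9
Count = 9 - 3 = 6

6


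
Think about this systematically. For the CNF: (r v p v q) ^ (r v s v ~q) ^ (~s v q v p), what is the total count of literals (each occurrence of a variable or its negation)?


Counting literals in each clause:
Clause 1: 3 literal(s)
Clause 2: 3 literal(s)
Clause 3: 3 literal(s)
Total = 9

9


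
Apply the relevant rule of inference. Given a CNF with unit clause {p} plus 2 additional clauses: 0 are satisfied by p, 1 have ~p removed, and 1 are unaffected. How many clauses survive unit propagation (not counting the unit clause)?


Satisfied (removed): 0
Shortened (remain): 1
Unchanged (remain): 1
Remaining = 1 + 1 = 2

2


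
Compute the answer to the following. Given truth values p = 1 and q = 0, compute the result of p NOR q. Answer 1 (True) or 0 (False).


p = 1, q = 0
Operation: p NOR q
Evaluate: 1 NOR 0 = 0

0


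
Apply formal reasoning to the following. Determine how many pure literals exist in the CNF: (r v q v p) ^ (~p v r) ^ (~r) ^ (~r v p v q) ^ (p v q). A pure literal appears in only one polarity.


Check each variable for pure literal status:
p: mixed (not pure)
q: pure positive
r: mixed (not pure)
Pure literal count = 1

1


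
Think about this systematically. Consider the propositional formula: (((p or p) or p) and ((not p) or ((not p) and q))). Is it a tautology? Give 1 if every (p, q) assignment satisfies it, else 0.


Check all 4 assignments:
p=0, q=0: 0
p=0, q=1: 0
p=1, q=0: 0
p=1, q=1: 0
Satisfying count = 0/4.
Tautology iff count = 4: no.

0


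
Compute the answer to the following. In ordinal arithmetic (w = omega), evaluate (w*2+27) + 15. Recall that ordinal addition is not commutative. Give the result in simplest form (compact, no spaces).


Compute (w*2+27) + 15.
Ordinal + is associative but NOT commutative; for finite n>0, n + w = w but w + n stays w+n.
By associativity: (w*2+27) + 15 = w*2 + (27+15) = w*2+42.
Result = w*2+42

w*2+42


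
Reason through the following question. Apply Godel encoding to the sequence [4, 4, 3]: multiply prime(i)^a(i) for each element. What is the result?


Encode each element as an exponent of the corresponding prime:
  2^4 = 16
  3^4 = 81
  5^3 = 125
Product = 16 * 81 * 125 = 162000

162000


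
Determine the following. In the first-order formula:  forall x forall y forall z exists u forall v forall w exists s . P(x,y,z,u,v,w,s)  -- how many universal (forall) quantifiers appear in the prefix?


Quantifier prefix: forall x forall y forall z exists u forall v forall w exists s
Mark each quantifier type:
  U U U E U U E
Universal count = 5, Existential count = 2
Asked for universal (forall) quantifiers: 5

5


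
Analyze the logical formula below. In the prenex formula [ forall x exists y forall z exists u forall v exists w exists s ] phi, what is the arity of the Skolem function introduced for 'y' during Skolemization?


Quantifier prefix: forall x exists y forall z exists u forall v exists w exists s
'y' is existentially quantified at position 2.
Universal variables preceding it: x
Skolem function arity = 1

1


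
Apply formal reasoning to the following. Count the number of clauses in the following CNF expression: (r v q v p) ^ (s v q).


A CNF formula is a conjunction of clauses.
Clauses are separated by ^.
Counting the conjuncts: 2 clauses.

2


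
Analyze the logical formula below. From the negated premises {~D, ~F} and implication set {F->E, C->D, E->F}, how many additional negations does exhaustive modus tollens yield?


Initial negated facts: {~D, ~F}
Apply modus tollens to closure:
  ~D and C->D  =>  ~C
  ~F and E->F  =>  ~E
Final negated: {~C, ~D, ~E, ~F}
New negations: {~C, ~E}
Count = 2

2


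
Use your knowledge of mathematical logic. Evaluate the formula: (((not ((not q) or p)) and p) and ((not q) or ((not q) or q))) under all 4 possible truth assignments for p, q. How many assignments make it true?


Check all 4 assignments:
p=0, q=0: 0
p=0, q=1: 0
p=1, q=0: 0
p=1, q=1: 0
Count of True = 0

0


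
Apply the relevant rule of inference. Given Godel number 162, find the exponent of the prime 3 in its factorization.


Factorize 162 by dividing by 3 repeatedly.
Division steps: 3 divides 162 exactly 4 time(s).
Exponent of 3 = 4

4


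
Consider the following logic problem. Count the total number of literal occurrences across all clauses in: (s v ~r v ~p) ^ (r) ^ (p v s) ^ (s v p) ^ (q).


Counting literals in each clause:
Clause 1: 3 literal(s)
Clause 2: 1 literal(s)
Clause 3: 2 literal(s)
Clause 4: 2 literal(s)
Clause 5: 1 literal(s)
Total = 9

9


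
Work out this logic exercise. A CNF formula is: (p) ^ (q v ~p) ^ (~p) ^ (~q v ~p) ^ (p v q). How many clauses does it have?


A CNF formula is a conjunction of clauses.
Clauses are separated by ^.
Counting the conjuncts: 5 clauses.

5


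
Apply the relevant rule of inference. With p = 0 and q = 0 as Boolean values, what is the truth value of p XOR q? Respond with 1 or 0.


p = 0, q = 0
Operation: p XOR q
Evaluate: 0 XOR 0 = 0

0


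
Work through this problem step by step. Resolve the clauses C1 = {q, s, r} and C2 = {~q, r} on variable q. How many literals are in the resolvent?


Remove q from C1 and ~q from C2.
C1 remainder: {s, r}
C2 remainder: {r}
Union (resolvent): {r, s}
Resolvent has 2 literal(s).

2


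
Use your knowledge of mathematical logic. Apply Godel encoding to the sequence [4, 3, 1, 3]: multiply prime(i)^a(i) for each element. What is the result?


Encode each element as an exponent of the corresponding prime:
  2^4 = 16
  3^3 = 27
  5^1 = 5
  7^3 = 343
Product = 16 * 27 * 5 * 343 = 740880

740880


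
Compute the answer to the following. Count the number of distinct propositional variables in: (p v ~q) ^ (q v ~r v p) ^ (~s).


Identify each variable that appears in the formula.
Variables found: p, q, r, s
Count = 4

4


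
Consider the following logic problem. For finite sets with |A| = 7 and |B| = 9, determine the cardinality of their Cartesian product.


The Cartesian product A x B contains all ordered pairs (a, b).
|A x B| = |A| * |B| = 7 * 9 = 63

63


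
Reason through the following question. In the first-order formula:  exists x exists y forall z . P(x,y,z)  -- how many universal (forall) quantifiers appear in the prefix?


Quantifier prefix: exists x exists y forall z
Mark each quantifier type:
  E E U
Universal count = 1, Existential count = 2
Asked for universal (forall) quantifiers: 1

1


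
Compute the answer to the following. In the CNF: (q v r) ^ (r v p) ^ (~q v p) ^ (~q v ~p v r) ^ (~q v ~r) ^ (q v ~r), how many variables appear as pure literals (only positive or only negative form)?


Check each variable for pure literal status:
p: mixed (not pure)
q: mixed (not pure)
r: mixed (not pure)
Pure literal count = 0

0


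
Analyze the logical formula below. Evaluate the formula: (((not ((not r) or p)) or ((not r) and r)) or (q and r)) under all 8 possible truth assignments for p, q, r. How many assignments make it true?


Check all 8 assignments:
p=0, q=0, r=0: 0
p=0, q=0, r=1: 1
p=0, q=1, r=0: 0
p=0, q=1, r=1: 1
p=1, q=0, r=0: 0
p=1, q=0, r=1: 0
p=1, q=1, r=0: 0
p=1, q=1, r=1: 1
Count of True = 3

3


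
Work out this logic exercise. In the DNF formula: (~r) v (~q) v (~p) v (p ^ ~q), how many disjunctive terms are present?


A DNF formula is a disjunction of terms (conjunctions).
Terms are separated by v.
Counting the disjuncts: 4 terms.

4


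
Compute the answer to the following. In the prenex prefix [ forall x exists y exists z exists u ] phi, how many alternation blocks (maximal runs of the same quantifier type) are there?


Quantifier-type sequence: A E E E  (A=forall, E=exists)
Group into maximal same-type runs:
  Ax1 | Ex3
Number of blocks = 2

2


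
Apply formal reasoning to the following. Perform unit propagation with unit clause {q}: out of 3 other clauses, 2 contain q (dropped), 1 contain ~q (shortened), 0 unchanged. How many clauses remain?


Satisfied (removed): 2
Shortened (remain): 1
Unchanged (remain): 0
Remaining = 1 + 0 = 1

1


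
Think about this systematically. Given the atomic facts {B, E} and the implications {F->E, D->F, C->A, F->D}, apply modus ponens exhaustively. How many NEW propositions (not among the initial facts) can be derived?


Initial facts: {B, E}
Apply modus ponens to closure:
  (no implication fires)
Final known: {B, E}
New propositions: {(none)}
Count = 0

0


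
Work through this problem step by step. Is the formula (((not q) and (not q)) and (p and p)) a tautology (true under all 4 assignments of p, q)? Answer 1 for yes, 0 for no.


Check all 4 assignments:
p=0, q=0: 0
p=0, q=1: 0
p=1, q=0: 1
p=1, q=1: 0
Satisfying count = 1/4.
Tautology iff count = 4: no.

0


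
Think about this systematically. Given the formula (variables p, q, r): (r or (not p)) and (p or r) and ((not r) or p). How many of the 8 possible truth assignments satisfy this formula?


Evaluate all 8 assignments for p, q, r:
p=0, q=0, r=0: 0
p=0, q=0, r=1: 0
p=0, q=1, r=0: 0
p=0, q=1, r=1: 0
p=1, q=0, r=0: 0
p=1, q=0, r=1: 1
p=1, q=1, r=0: 0
p=1, q=1, r=1: 1
Satisfying count = 2

2


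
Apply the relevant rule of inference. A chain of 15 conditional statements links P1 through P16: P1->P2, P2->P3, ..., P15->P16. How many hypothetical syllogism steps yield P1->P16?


With 15 implications in a chain connecting 16 propositions:
P1->P2, P2->P3, ..., P15->P16
Steps needed = (number of implications) - 1 = 15 - 1 = 14

14


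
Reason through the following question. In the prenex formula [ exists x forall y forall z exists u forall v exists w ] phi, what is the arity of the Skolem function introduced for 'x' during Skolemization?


Quantifier prefix: exists x forall y forall z exists u forall v exists w
'x' is existentially quantified at position 1.
No universal quantifiers precede it.
Skolem function arity = 0 (a Skolem constant)

0


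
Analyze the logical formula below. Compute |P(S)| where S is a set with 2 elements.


The power set of a set with n elements has 2^n elements.
|P(S)| = 2^2 = 4

4


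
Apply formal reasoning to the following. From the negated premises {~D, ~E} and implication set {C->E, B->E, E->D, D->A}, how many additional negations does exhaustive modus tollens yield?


Initial negated facts: {~D, ~E}
Apply modus tollens to closure:
  ~E and C->E  =>  ~C
  ~E and B->E  =>  ~B
Final negated: {~B, ~C, ~D, ~E}
New negations: {~B, ~C}
Count = 2

2


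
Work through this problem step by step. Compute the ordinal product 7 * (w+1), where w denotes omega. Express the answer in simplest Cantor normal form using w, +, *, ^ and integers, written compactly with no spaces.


Compute 7 * (w+1).
Ordinal * is associative and left-distributive over +, but NOT commutative; for finite n>1, n*w = w but w*n stays w*n.
By left-distributivity: 7 * (w+1) = 7*w + 7*1 = w + 7 = w+7.
Result = w+7

w+7
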